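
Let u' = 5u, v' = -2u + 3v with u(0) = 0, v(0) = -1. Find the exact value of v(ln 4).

-64

A = [[5,0],[-2,3]]; eigenvalues λ = 3, 5.
Eigenvectors: (0,-1) for λ=3, (1,-1) for λ=5.
From the initial condition, c_1 = 1, c_2 = 0.
v(ln 4) = (1)(4^3)(-1) + (0)(4^5)(-1) = -64.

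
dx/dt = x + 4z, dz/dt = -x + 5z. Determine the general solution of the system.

Coefficient matrix A = [[1, 4], [-1, 5]].
Characteristic polynomial det(A - λI) = λ^2 - 6λ + 9 = 0.
Single eigenvalue λ = 3 with algebraic multiplicity 2.
Eigenvector v = (2,1); generalized eigenvector w with (A-λI)w=v is (-3,-1).
General solution: e^(3t)[K_1·v + K_2·(t·v + w)].

x(t) = 2K_1e^(3t) + 2K_2te^(3t) - 3K_2e^(3t), z(t) = K_1e^(3t) + K_2te^(3t) - K_2e^(3t)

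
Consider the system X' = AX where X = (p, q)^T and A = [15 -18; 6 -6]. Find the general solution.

Coefficient matrix A = [[15, -18], [6, -6]].
Characteristic polynomial det(A - λI) = λ^2 - 9λ + 18 = 0.
Eigenvalues λ = 3, 6.
For λ=3: (A-λI) row 1 is [12, -18], so an eigenvector is (-3, -2).
For λ=6: (A-λI) row 1 is [9, -18], so an eigenvector is (2, 1).
General solution: c_1e^(3t)(-3,-2) + c_2e^(6t)(2,1).

p(t) = -3c_1e^(3t) + 2c_2e^(6t), q(t) = -2c_1e^(3t) + c_2e^(6t)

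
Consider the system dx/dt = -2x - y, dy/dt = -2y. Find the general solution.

x(t) = c_1e^(-2t) + c_2te^(-2t) - 3c_2e^(-2t), y(t) = -c_2e^(-2t)

Coefficient matrix A = [[-2, -1], [0, -2]].
Characteristic polynomial det(A - λI) = λ^2 + 4λ + 4 = 0.
Single eigenvalue λ = -2 with algebraic multiplicity 2.
Eigenvector v = (1,0); generalized eigenvector w with (A-λI)w=v is (-3,-1).
General solution: e^(-2t)[c_1·v + c_2·(t·v + w)].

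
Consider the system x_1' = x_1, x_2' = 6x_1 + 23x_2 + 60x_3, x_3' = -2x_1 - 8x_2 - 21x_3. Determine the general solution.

Coefficient matrix A = [[1, 0, 0], [6, 23, 60], [-2, -8, -21]].
det(A - λI) = 0 gives eigenvalues λ = 1, 3, -1.
For λ=1: eigenvector (1,-3,1).
For λ=3: eigenvector (0,3,-1).
For λ=-1: eigenvector (0,-5,2).
General solution: K_1e^(t)(1,-3,1) + K_2e^(3t)(0,3,-1) + K_3e^(-t)(0,-5,2).

x_1(t) = K_1e^(t), x_2(t) = -3K_1e^(t) + 3K_2e^(3t) - 5K_3e^(-t), x_3(t) = K_1e^(t) - K_2e^(3t) + 2K_3e^(-t)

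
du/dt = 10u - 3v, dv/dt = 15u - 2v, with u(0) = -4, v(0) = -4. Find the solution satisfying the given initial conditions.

Coefficient matrix A = [[10, -3], [15, -2]].
Characteristic polynomial det(A - λI) = λ^2 - 8λ + 25 = 0.
Eigenvalues λ = 4 ± 3i (complex conjugate pair).
For λ=4+3i: an eigenvector is (-1,-2) - i(0,-1) = (-1, -2 + i).
A real fundamental pair from Re and Im of e^((4+3i)t)v: X_1 = e^(4t)(cos(3t)·(-1,-2) + sin(3t)·(0,-1)), X_2 = e^(4t)(sin(3t)·(-1,-2) - cos(3t)·(0,-1)).
General solution: K_1X_1 + K_2X_2.
Applying u(0)=-4, v(0)=-4 gives K_1=4, K_2=4.

u(t) = -4e^(4t)sin(3t) - 4e^(4t)cos(3t), v(t) = -12e^(4t)sin(3t) - 4e^(4t)cos(3t)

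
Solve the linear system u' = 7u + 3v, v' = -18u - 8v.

u(t) = c_1e^(t) - c_2e^(-2t), v(t) = -2c_1e^(t) + 3c_2e^(-2t)

Coefficient matrix A = [[7, 3], [-18, -8]].
Characteristic polynomial det(A - λI) = λ^2 + λ - 2 = 0.
Eigenvalues λ = 1, -2.
For λ=1: (A-λI) row 1 is [6, 3], so an eigenvector is (1, -2).
For λ=-2: (A-λI) row 1 is [9, 3], so an eigenvector is (-1, 3).
General solution: c_1e^(t)(1,-2) + c_2e^(-2t)(-1,3).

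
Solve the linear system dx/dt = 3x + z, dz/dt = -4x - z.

x(t) = C_1e^(t) + C_2te^(t) + 2C_2e^(t), z(t) = -2C_1e^(t) - 2C_2te^(t) - 3C_2e^(t)

Coefficient matrix A = [[3, 1], [-4, -1]].
Characteristic polynomial det(A - λI) = λ^2 - 2λ + 1 = 0.
Single eigenvalue λ = 1 with algebraic multiplicity 2.
Eigenvector v = (1,-2); generalized eigenvector w with (A-λI)w=v is (2,-3).
General solution: e^(t)[C_1·v + C_2·(t·v + w)].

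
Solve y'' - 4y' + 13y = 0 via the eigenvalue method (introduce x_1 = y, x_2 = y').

y(t) = c_1e^(2t)cos(3t) + c_2e^(2t)sin(3t)

Let x_1 = y, x_2 = y'. Then x_1' = x_2 and x_2' = -13x_1 + 4x_2.
A = [[0,1],[-13,4]]; det(A-λI) = λ^2 - 4λ + 13.
Eigenvalues λ = 2 ± 3i.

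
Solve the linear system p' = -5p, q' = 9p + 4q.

p(t) = c_2e^(-5t), q(t) = -c_1e^(4t) - c_2e^(-5t)

Coefficient matrix A = [[-5, 0], [9, 4]].
Characteristic polynomial det(A - λI) = λ^2 + λ - 20 = 0.
Eigenvalues λ = 4, -5.
For λ=4: (A-λI) row 1 is [-9, 0], so an eigenvector is (0, -1).
For λ=-5: (A-λI) row 2 is [9, 9], so an eigenvector is (1, -1).
General solution: c_1e^(4t)(0,-1) + c_2e^(-5t)(1,-1).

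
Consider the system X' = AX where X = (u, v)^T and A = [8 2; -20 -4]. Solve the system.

Coefficient matrix A = [[8, 2], [-20, -4]].
Characteristic polynomial det(A - λI) = λ^2 - 4λ + 8 = 0.
Eigenvalues λ = 2 ± 2i (complex conjugate pair).
For λ=2+2i: an eigenvector is (0,1) - i(1,-3) = (0 - i, 1 + 3i).
A real fundamental pair from Re and Im of e^((2+2i)t)v: X_1 = e^(2t)(cos(2t)·(0,1) + sin(2t)·(1,-3)), X_2 = e^(2t)(sin(2t)·(0,1) - cos(2t)·(1,-3)).
General solution: K_1X_1 + K_2X_2.

u(t) = K_1e^(2t)sin(2t) - K_2e^(2t)cos(2t), v(t) = -3K_1e^(2t)sin(2t) + K_1e^(2t)cos(2t) + K_2e^(2t)sin(2t) + 3K_2e^(2t)cos(2t)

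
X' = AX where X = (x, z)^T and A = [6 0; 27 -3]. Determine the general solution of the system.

Coefficient matrix A = [[6, 0], [27, -3]].
Characteristic polynomial det(A - λI) = λ^2 - 3λ - 18 = 0.
Eigenvalues λ = 6, -3.
For λ=6: (A-λI) row 2 is [27, -9], so an eigenvector is (1, 3).
For λ=-3: (A-λI) row 1 is [9, 0], so an eigenvector is (0, -1).
General solution: c_1e^(6t)(1,3) + c_2e^(-3t)(0,-1).

x(t) = c_1e^(6t), z(t) = 3c_1e^(6t) - c_2e^(-3t)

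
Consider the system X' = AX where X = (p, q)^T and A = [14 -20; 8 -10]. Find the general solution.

p(t) = 2C_1e^(2t)sin(4t) - C_1e^(2t)cos(4t) - C_2e^(2t)sin(4t) - 2C_2e^(2t)cos(4t), q(t) = C_1e^(2t)sin(4t) - C_1e^(2t)cos(4t) - C_2e^(2t)sin(4t) - C_2e^(2t)cos(4t)

Coefficient matrix A = [[14, -20], [8, -10]].
Characteristic polynomial det(A - λI) = λ^2 - 4λ + 20 = 0.
Eigenvalues λ = 2 ± 4i (complex conjugate pair).
For λ=2+4i: an eigenvector is (-1,-1) - i(2,1) = (-1 - 2i, -1 - i).
A real fundamental pair from Re and Im of e^((2+4i)t)v: X_1 = e^(2t)(cos(4t)·(-1,-1) + sin(4t)·(2,1)), X_2 = e^(2t)(sin(4t)·(-1,-1) - cos(4t)·(2,1)).
General solution: C_1X_1 + C_2X_2.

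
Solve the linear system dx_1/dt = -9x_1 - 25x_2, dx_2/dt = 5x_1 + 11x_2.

x_1(t) = 2C_1e^(t)sin(5t) - C_1e^(t)cos(5t) - C_2e^(t)sin(5t) - 2C_2e^(t)cos(5t), x_2(t) = -C_1e^(t)sin(5t) + C_2e^(t)cos(5t)

Coefficient matrix A = [[-9, -25], [5, 11]].
Characteristic polynomial det(A - λI) = λ^2 - 2λ + 26 = 0.
Eigenvalues λ = 1 ± 5i (complex conjugate pair).
For λ=1+5i: an eigenvector is (-1,0) - i(2,-1) = (-1 - 2i, 0 + i).
A real fundamental pair from Re and Im of e^((1+5i)t)v: X_1 = e^(t)(cos(5t)·(-1,0) + sin(5t)·(2,-1)), X_2 = e^(t)(sin(5t)·(-1,0) - cos(5t)·(2,-1)).
General solution: C_1X_1 + C_2X_2.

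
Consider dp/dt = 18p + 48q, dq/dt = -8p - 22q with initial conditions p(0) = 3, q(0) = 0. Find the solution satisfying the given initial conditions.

p(t) = 9e^(2t) - 6e^(-6t), q(t) = -3e^(2t) + 3e^(-6t)

Coefficient matrix A = [[18, 48], [-8, -22]].
Characteristic polynomial det(A - λI) = λ^2 + 4λ - 12 = 0.
Eigenvalues λ = 2, -6.
For λ=2: (A-λI) row 1 is [16, 48], so an eigenvector is (3, -1).
For λ=-6: (A-λI) row 1 is [24, 48], so an eigenvector is (2, -1).
General solution: c_1e^(2t)(3,-1) + c_2e^(-6t)(2,-1).
Applying p(0)=3, q(0)=0 gives c_1=3, c_2=-3.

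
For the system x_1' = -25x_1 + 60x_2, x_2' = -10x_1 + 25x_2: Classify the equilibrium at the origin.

saddle

A = [[-25,60],[-10,25]]; det(A-λI) = λ^2 - 25.
λ = 5, -5: opposite signs.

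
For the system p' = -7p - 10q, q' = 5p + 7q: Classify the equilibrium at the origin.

A = [[-7,-10],[5,7]]; det(A-λI) = λ^2 + 1.
λ = 0 ± i: zero real part.

center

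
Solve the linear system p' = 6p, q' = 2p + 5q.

Coefficient matrix A = [[6, 0], [2, 5]].
Characteristic polynomial det(A - λI) = λ^2 - 11λ + 30 = 0.
Eigenvalues λ = 5, 6.
For λ=5: (A-λI) row 1 is [1, 0], so an eigenvector is (0, 1).
For λ=6: (A-λI) row 2 is [2, -1], so an eigenvector is (-1, -2).
General solution: c_1e^(5t)(0,1) + c_2e^(6t)(-1,-2).

p(t) = -c_2e^(6t), q(t) = c_1e^(5t) - 2c_2e^(6t)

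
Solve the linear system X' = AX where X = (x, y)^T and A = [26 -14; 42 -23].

x(t) = -C_1e^(-2t) + 2C_2e^(5t), y(t) = -2C_1e^(-2t) + 3C_2e^(5t)

Coefficient matrix A = [[26, -14], [42, -23]].
Characteristic polynomial det(A - λI) = λ^2 - 3λ - 10 = 0.
Eigenvalues λ = -2, 5.
For λ=-2: (A-λI) row 1 is [28, -14], so an eigenvector is (-1, -2).
For λ=5: (A-λI) row 1 is [21, -14], so an eigenvector is (2, 3).
General solution: C_1e^(-2t)(-1,-2) + C_2e^(5t)(2,3).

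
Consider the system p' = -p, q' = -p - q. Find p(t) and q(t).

p(t) = -K_2e^(-t), q(t) = K_1e^(-t) + K_2te^(-t) - K_2e^(-t)

Coefficient matrix A = [[-1, 0], [-1, -1]].
Characteristic polynomial det(A - λI) = λ^2 + 2λ + 1 = 0.
Single eigenvalue λ = -1 with algebraic multiplicity 2.
Eigenvector v = (0,1); generalized eigenvector w with (A-λI)w=v is (-1,-1).
General solution: e^(-t)[K_1·v + K_2·(t·v + w)].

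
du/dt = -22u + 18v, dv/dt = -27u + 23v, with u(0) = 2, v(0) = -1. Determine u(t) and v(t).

u(t) = -6e^(5t) + 8e^(-4t), v(t) = -9e^(5t) + 8e^(-4t)

Coefficient matrix A = [[-22, 18], [-27, 23]].
Characteristic polynomial det(A - λI) = λ^2 - λ - 20 = 0.
Eigenvalues λ = 5, -4.
For λ=5: (A-λI) row 1 is [-27, 18], so an eigenvector is (2, 3).
For λ=-4: (A-λI) row 1 is [-18, 18], so an eigenvector is (1, 1).
General solution: C_1e^(5t)(2,3) + C_2e^(-4t)(1,1).
Applying u(0)=2, v(0)=-1 gives C_1=-3, C_2=8.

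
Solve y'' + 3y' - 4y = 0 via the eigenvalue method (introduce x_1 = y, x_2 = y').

y(t) = C_1e^(-4t) + C_2e^(t)

Let x_1 = y, x_2 = y'. Then x_1' = x_2 and x_2' = 4x_1 - 3x_2.
A = [[0,1],[4,-3]]; det(A-λI) = λ^2 + 3λ - 4.
Eigenvalues λ = -4, 1 with eigenvectors (1,-4), (1,1).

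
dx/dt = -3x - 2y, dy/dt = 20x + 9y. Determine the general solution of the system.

Coefficient matrix A = [[-3, -2], [20, 9]].
Characteristic polynomial det(A - λI) = λ^2 - 6λ + 13 = 0.
Eigenvalues λ = 3 ± 2i (complex conjugate pair).
For λ=3+2i: an eigenvector is (-1,3) - i(0,-1) = (-1, 3 + i).
A real fundamental pair from Re and Im of e^((3+2i)t)v: X_1 = e^(3t)(cos(2t)·(-1,3) + sin(2t)·(0,-1)), X_2 = e^(3t)(sin(2t)·(-1,3) - cos(2t)·(0,-1)).
General solution: C_1X_1 + C_2X_2.

x(t) = -C_1e^(3t)cos(2t) - C_2e^(3t)sin(2t), y(t) = -C_1e^(3t)sin(2t) + 3C_1e^(3t)cos(2t) + 3C_2e^(3t)sin(2t) + C_2e^(3t)cos(2t)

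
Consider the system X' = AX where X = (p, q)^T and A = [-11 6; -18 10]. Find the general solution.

p(t) = K_1e^(t) - 2K_2e^(-2t), q(t) = 2K_1e^(t) - 3K_2e^(-2t)

Coefficient matrix A = [[-11, 6], [-18, 10]].
Characteristic polynomial det(A - λI) = λ^2 + λ - 2 = 0.
Eigenvalues λ = 1, -2.
For λ=1: (A-λI) row 1 is [-12, 6], so an eigenvector is (1, 2).
For λ=-2: (A-λI) row 1 is [-9, 6], so an eigenvector is (-2, -3).
General solution: K_1e^(t)(1,2) + K_2e^(-2t)(-2,-3).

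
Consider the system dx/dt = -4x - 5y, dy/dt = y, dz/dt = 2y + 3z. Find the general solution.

Coefficient matrix A = [[-4, -5, 0], [0, 1, 0], [0, 2, 3]].
det(A - λI) = 0 gives eigenvalues λ = 1, -4, 3.
For λ=1: eigenvector (-1,1,-1).
For λ=-4: eigenvector (1,0,0).
For λ=3: eigenvector (0,0,1).
General solution: c_1e^(t)(-1,1,-1) + c_2e^(-4t)(1,0,0) + c_3e^(3t)(0,0,1).

x(t) = -c_1e^(t) + c_2e^(-4t), y(t) = c_1e^(t), z(t) = -c_1e^(t) + c_3e^(3t)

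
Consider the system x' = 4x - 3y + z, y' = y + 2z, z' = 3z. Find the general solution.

Coefficient matrix A = [[4, -3, 1], [0, 1, 2], [0, 0, 3]].
det(A - λI) = 0 gives eigenvalues λ = 4, 1, 3.
For λ=4: eigenvector (1,0,0).
For λ=1: eigenvector (1,1,0).
For λ=3: eigenvector (2,1,1).
General solution: K_1e^(4t)(1,0,0) + K_2e^(t)(1,1,0) + K_3e^(3t)(2,1,1).

x(t) = K_1e^(4t) + K_2e^(t) + 2K_3e^(3t), y(t) = K_2e^(t) + K_3e^(3t), z(t) = K_3e^(3t)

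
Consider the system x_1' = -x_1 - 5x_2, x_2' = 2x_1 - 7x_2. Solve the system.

x_1(t) = K_1e^(-4t)sin(t) + 2K_1e^(-4t)cos(t) + 2K_2e^(-4t)sin(t) - K_2e^(-4t)cos(t), x_2(t) = K_1e^(-4t)sin(t) + K_1e^(-4t)cos(t) + K_2e^(-4t)sin(t) - K_2e^(-4t)cos(t)

Coefficient matrix A = [[-1, -5], [2, -7]].
Characteristic polynomial det(A - λI) = λ^2 + 8λ + 17 = 0.
Eigenvalues λ = -4 ± i (complex conjugate pair).
For λ=-4+i: an eigenvector is (2,1) - i(1,1) = (2 - i, 1 - i).
A real fundamental pair from Re and Im of e^((-4+i)t)v: X_1 = e^(-4t)(cos(t)·(2,1) + sin(t)·(1,1)), X_2 = e^(-4t)(sin(t)·(2,1) - cos(t)·(1,1)).
General solution: K_1X_1 + K_2X_2.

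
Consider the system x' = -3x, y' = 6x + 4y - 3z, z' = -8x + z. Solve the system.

Coefficient matrix A = [[-3, 0, 0], [6, 4, -3], [-8, 0, 1]].
det(A - λI) = 0 gives eigenvalues λ = 1, 4, -3.
For λ=1: eigenvector (0,1,1).
For λ=4: eigenvector (0,1,0).
For λ=-3: eigenvector (1,0,2).
General solution: C_1e^(t)(0,1,1) + C_2e^(4t)(0,1,0) + C_3e^(-3t)(1,0,2).

x(t) = C_3e^(-3t), y(t) = C_1e^(t) + C_2e^(4t), z(t) = C_1e^(t) + 2C_3e^(-3t)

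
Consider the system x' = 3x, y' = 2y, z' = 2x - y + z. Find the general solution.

Coefficient matrix A = [[3, 0, 0], [0, 2, 0], [2, -1, 1]].
det(A - λI) = 0 gives eigenvalues λ = 1, 2, 3.
For λ=1: eigenvector (0,0,-1).
For λ=2: eigenvector (0,1,-1).
For λ=3: eigenvector (1,0,1).
General solution: c_1e^(t)(0,0,-1) + c_2e^(2t)(0,1,-1) + c_3e^(3t)(1,0,1).

x(t) = c_3e^(3t), y(t) = c_2e^(2t), z(t) = -c_1e^(t) - c_2e^(2t) + c_3e^(3t)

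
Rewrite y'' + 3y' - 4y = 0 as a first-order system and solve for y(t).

Let x_1 = y, x_2 = y'. Then x_1' = x_2 and x_2' = 4x_1 - 3x_2.
A = [[0,1],[4,-3]]; det(A-λI) = λ^2 + 3λ - 4.
Eigenvalues λ = 1, -4 with eigenvectors (1,1), (1,-4).

y(t) = K_1e^(t) + K_2e^(-4t)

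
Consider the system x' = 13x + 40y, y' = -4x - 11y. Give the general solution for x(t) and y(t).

x(t) = C_1e^(t)sin(4t) - 3C_1e^(t)cos(4t) - 3C_2e^(t)sin(4t) - C_2e^(t)cos(4t), y(t) = C_1e^(t)cos(4t) + C_2e^(t)sin(4t)

Coefficient matrix A = [[13, 40], [-4, -11]].
Characteristic polynomial det(A - λI) = λ^2 - 2λ + 17 = 0.
Eigenvalues λ = 1 ± 4i (complex conjugate pair).
For λ=1+4i: an eigenvector is (-3,1) - i(1,0) = (-3 - i, 1).
A real fundamental pair from Re and Im of e^((1+4i)t)v: X_1 = e^(t)(cos(4t)·(-3,1) + sin(4t)·(1,0)), X_2 = e^(t)(sin(4t)·(-3,1) - cos(4t)·(1,0)).
General solution: C_1X_1 + C_2X_2.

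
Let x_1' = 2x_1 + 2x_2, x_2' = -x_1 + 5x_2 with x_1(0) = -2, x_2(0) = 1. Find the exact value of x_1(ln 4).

640

A = [[2,2],[-1,5]]; eigenvalues λ = 3, 4.
Eigenvectors: (2,1) for λ=3, (1,1) for λ=4.
From the initial condition, c_1 = -3, c_2 = 4.
x_1(ln 4) = (-3)(4^3)(2) + (4)(4^4)(1) = 640.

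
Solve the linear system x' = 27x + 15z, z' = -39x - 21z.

Coefficient matrix A = [[27, 15], [-39, -21]].
Characteristic polynomial det(A - λI) = λ^2 - 6λ + 18 = 0.
Eigenvalues λ = 3 ± 3i (complex conjugate pair).
For λ=3+3i: an eigenvector is (2,-3) - i(1,-2) = (2 - i, -3 + 2i).
A real fundamental pair from Re and Im of e^((3+3i)t)v: X_1 = e^(3t)(cos(3t)·(2,-3) + sin(3t)·(1,-2)), X_2 = e^(3t)(sin(3t)·(2,-3) - cos(3t)·(1,-2)).
General solution: c_1X_1 + c_2X_2.

x(t) = c_1e^(3t)sin(3t) + 2c_1e^(3t)cos(3t) + 2c_2e^(3t)sin(3t) - c_2e^(3t)cos(3t), z(t) = -2c_1e^(3t)sin(3t) - 3c_1e^(3t)cos(3t) - 3c_2e^(3t)sin(3t) + 2c_2e^(3t)cos(3t)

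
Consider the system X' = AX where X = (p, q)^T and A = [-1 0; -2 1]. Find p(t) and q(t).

p(t) = c_2e^(-t), q(t) = -c_1e^(t) + c_2e^(-t)

Coefficient matrix A = [[-1, 0], [-2, 1]].
Characteristic polynomial det(A - λI) = λ^2 - 1 = 0.
Eigenvalues λ = 1, -1.
For λ=1: (A-λI) row 1 is [-2, 0], so an eigenvector is (0, -1).
For λ=-1: (A-λI) row 2 is [-2, 2], so an eigenvector is (1, 1).
General solution: c_1e^(t)(0,-1) + c_2e^(-t)(1,1).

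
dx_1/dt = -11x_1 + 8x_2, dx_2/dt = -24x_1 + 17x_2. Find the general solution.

Coefficient matrix A = [[-11, 8], [-24, 17]].
Characteristic polynomial det(A - λI) = λ^2 - 6λ + 5 = 0.
Eigenvalues λ = 1, 5.
For λ=1: (A-λI) row 1 is [-12, 8], so an eigenvector is (2, 3).
For λ=5: (A-λI) row 1 is [-16, 8], so an eigenvector is (-1, -2).
General solution: C_1e^(t)(2,3) + C_2e^(5t)(-1,-2).

x_1(t) = 2C_1e^(t) - C_2e^(5t), x_2(t) = 3C_1e^(t) - 2C_2e^(5t)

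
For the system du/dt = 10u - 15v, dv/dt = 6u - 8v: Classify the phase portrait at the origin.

A = [[10,-15],[6,-8]]; det(A-λI) = λ^2 - 2λ + 10.
λ = 1 ± 3i: positive real part.

unstable spiral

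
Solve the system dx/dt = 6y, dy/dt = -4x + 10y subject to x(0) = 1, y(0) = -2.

x(t) = -8e^(6t) + 9e^(4t), y(t) = -8e^(6t) + 6e^(4t)

Coefficient matrix A = [[0, 6], [-4, 10]].
Characteristic polynomial det(A - λI) = λ^2 - 10λ + 24 = 0.
Eigenvalues λ = 6, 4.
For λ=6: (A-λI) row 1 is [-6, 6], so an eigenvector is (-1, -1).
For λ=4: (A-λI) row 1 is [-4, 6], so an eigenvector is (-3, -2).
General solution: C_1e^(6t)(-1,-1) + C_2e^(4t)(-3,-2).
Applying x(0)=1, y(0)=-2 gives C_1=8, C_2=-3.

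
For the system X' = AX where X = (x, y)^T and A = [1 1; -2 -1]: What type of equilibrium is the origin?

A = [[1,1],[-2,-1]]; det(A-λI) = λ^2 + 1.
λ = 0 ± i: zero real part.

center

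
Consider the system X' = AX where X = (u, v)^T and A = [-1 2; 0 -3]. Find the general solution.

u(t) = -C_1e^(-t) + C_2e^(-3t), v(t) = -C_2e^(-3t)

Coefficient matrix A = [[-1, 2], [0, -3]].
Characteristic polynomial det(A - λI) = λ^2 + 4λ + 3 = 0.
Eigenvalues λ = -1, -3.
For λ=-1: (A-λI) row 1 is [0, 2], so an eigenvector is (-1, 0).
For λ=-3: (A-λI) row 1 is [2, 2], so an eigenvector is (1, -1).
General solution: C_1e^(-t)(-1,0) + C_2e^(-3t)(1,-1).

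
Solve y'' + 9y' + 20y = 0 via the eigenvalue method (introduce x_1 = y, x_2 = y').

y(t) = K_1e^(-4t) + K_2e^(-5t)

Let x_1 = y, x_2 = y'. Then x_1' = x_2 and x_2' = -20x_1 - 9x_2.
A = [[0,1],[-20,-9]]; det(A-λI) = λ^2 + 9λ + 20.
Eigenvalues λ = -4, -5 with eigenvectors (1,-4), (1,-5).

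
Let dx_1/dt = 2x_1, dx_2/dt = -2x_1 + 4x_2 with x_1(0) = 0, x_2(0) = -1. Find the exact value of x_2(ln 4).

-256

A = [[2,0],[-2,4]]; eigenvalues λ = 4, 2.
Eigenvectors: (0,1) for λ=4, (-1,-1) for λ=2.
From the initial condition, c_1 = -1, c_2 = 0.
x_2(ln 4) = (-1)(4^4)(1) + (0)(4^2)(-1) = -256.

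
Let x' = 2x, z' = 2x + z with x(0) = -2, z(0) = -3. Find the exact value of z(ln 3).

-33

A = [[2,0],[2,1]]; eigenvalues λ = 2, 1.
Eigenvectors: (-1,-2) for λ=2, (0,-1) for λ=1.
From the initial condition, c_1 = 2, c_2 = -1.
z(ln 3) = (2)(3^2)(-2) + (-1)(3^1)(-1) = -33.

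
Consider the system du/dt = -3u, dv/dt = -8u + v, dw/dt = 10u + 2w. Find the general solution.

u(t) = c_1e^(-3t), v(t) = 2c_1e^(-3t) + c_2e^(t), w(t) = -2c_1e^(-3t) + c_3e^(2t)

Coefficient matrix A = [[-3, 0, 0], [-8, 1, 0], [10, 0, 2]].
det(A - λI) = 0 gives eigenvalues λ = -3, 1, 2.
For λ=-3: eigenvector (1,2,-2).
For λ=1: eigenvector (0,1,0).
For λ=2: eigenvector (0,0,1).
General solution: c_1e^(-3t)(1,2,-2) + c_2e^(t)(0,1,0) + c_3e^(2t)(0,0,1).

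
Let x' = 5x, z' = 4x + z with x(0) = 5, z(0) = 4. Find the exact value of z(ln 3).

1212

A = [[5,0],[4,1]]; eigenvalues λ = 5, 1.
Eigenvectors: (-1,-1) for λ=5, (0,1) for λ=1.
From the initial condition, c_1 = -5, c_2 = -1.
z(ln 3) = (-5)(3^5)(-1) + (-1)(3^1)(1) = 1212.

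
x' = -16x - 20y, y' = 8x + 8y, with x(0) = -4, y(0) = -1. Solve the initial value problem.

Coefficient matrix A = [[-16, -20], [8, 8]].
Characteristic polynomial det(A - λI) = λ^2 + 8λ + 32 = 0.
Eigenvalues λ = -4 ± 4i (complex conjugate pair).
For λ=-4+4i: an eigenvector is (1,-1) - i(2,-1) = (1 - 2i, -1 + i).
A real fundamental pair from Re and Im of e^((-4+4i)t)v: X_1 = e^(-4t)(cos(4t)·(1,-1) + sin(4t)·(2,-1)), X_2 = e^(-4t)(sin(4t)·(1,-1) - cos(4t)·(2,-1)).
General solution: C_1X_1 + C_2X_2.
Applying x(0)=-4, y(0)=-1 gives C_1=6, C_2=5.

x(t) = 17e^(-4t)sin(4t) - 4e^(-4t)cos(4t), y(t) = -11e^(-4t)sin(4t) - e^(-4t)cos(4t)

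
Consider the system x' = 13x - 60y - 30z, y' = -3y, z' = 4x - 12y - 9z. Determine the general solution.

Coefficient matrix A = [[13, -60, -30], [0, -3, 0], [4, -12, -9]].
det(A - λI) = 0 gives eigenvalues λ = 3, -3, 1.
For λ=3: eigenvector (-3,0,-1).
For λ=-3: eigenvector (0,1,-2).
For λ=1: eigenvector (5,0,2).
General solution: K_1e^(3t)(-3,0,-1) + K_2e^(-3t)(0,1,-2) + K_3e^(t)(5,0,2).

x(t) = -3K_1e^(3t) + 5K_3e^(t), y(t) = K_2e^(-3t), z(t) = -K_1e^(3t) - 2K_2e^(-3t) + 2K_3e^(t)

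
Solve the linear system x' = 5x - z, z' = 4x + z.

Coefficient matrix A = [[5, -1], [4, 1]].
Characteristic polynomial det(A - λI) = λ^2 - 6λ + 9 = 0.
Single eigenvalue λ = 3 with algebraic multiplicity 2.
Eigenvector v = (1,2); generalized eigenvector w with (A-λI)w=v is (0,-1).
General solution: e^(3t)[K_1·v + K_2·(t·v + w)].

x(t) = K_1e^(3t) + K_2te^(3t), z(t) = 2K_1e^(3t) + 2K_2te^(3t) - K_2e^(3t)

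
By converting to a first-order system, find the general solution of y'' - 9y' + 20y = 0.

Let x_1 = y, x_2 = y'. Then x_1' = x_2 and x_2' = -20x_1 + 9x_2.
A = [[0,1],[-20,9]]; det(A-λI) = λ^2 - 9λ + 20.
Eigenvalues λ = 5, 4 with eigenvectors (1,5), (1,4).

y(t) = K_1e^(5t) + K_2e^(4t)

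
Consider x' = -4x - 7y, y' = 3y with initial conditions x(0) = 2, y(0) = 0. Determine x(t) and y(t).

Coefficient matrix A = [[-4, -7], [0, 3]].
Characteristic polynomial det(A - λI) = λ^2 + λ - 12 = 0.
Eigenvalues λ = -4, 3.
For λ=-4: (A-λI) row 1 is [0, -7], so an eigenvector is (1, 0).
For λ=3: (A-λI) row 1 is [-7, -7], so an eigenvector is (1, -1).
General solution: K_1e^(-4t)(1,0) + K_2e^(3t)(1,-1).
Applying x(0)=2, y(0)=0 gives K_1=2, K_2=0.

x(t) = 2e^(-4t), y(t) = 0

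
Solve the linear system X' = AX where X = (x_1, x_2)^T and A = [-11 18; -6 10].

Coefficient matrix A = [[-11, 18], [-6, 10]].
Characteristic polynomial det(A - λI) = λ^2 + λ - 2 = 0.
Eigenvalues λ = 1, -2.
For λ=1: (A-λI) row 1 is [-12, 18], so an eigenvector is (-3, -2).
For λ=-2: (A-λI) row 1 is [-9, 18], so an eigenvector is (-2, -1).
General solution: c_1e^(t)(-3,-2) + c_2e^(-2t)(-2,-1).

x_1(t) = -3c_1e^(t) - 2c_2e^(-2t), x_2(t) = -2c_1e^(t) - c_2e^(-2t)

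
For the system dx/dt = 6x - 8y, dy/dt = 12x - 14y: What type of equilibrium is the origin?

stable node

A = [[6,-8],[12,-14]]; det(A-λI) = λ^2 + 8λ + 12.
λ = -2, -6: both negative.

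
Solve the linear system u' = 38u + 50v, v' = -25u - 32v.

Coefficient matrix A = [[38, 50], [-25, -32]].
Characteristic polynomial det(A - λI) = λ^2 - 6λ + 34 = 0.
Eigenvalues λ = 3 ± 5i (complex conjugate pair).
For λ=3+5i: an eigenvector is (3,-2) - i(1,-1) = (3 - i, -2 + i).
A real fundamental pair from Re and Im of e^((3+5i)t)v: X_1 = e^(3t)(cos(5t)·(3,-2) + sin(5t)·(1,-1)), X_2 = e^(3t)(sin(5t)·(3,-2) - cos(5t)·(1,-1)).
General solution: c_1X_1 + c_2X_2.

u(t) = c_1e^(3t)sin(5t) + 3c_1e^(3t)cos(5t) + 3c_2e^(3t)sin(5t) - c_2e^(3t)cos(5t), v(t) = -c_1e^(3t)sin(5t) - 2c_1e^(3t)cos(5t) - 2c_2e^(3t)sin(5t) + c_2e^(3t)cos(5t)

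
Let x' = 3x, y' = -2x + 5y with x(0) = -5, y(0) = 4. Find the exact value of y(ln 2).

A = [[3,0],[-2,5]]; eigenvalues λ = 5, 3.
Eigenvectors: (0,-1) for λ=5, (1,1) for λ=3.
From the initial condition, c_1 = -9, c_2 = -5.
y(ln 2) = (-9)(2^5)(-1) + (-5)(2^3)(1) = 248.

248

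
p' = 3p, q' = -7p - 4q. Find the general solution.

p(t) = c_1e^(3t), q(t) = -c_1e^(3t) - c_2e^(-4t)

Coefficient matrix A = [[3, 0], [-7, -4]].
Characteristic polynomial det(A - λI) = λ^2 + λ - 12 = 0.
Eigenvalues λ = 3, -4.
For λ=3: (A-λI) row 2 is [-7, -7], so an eigenvector is (1, -1).
For λ=-4: (A-λI) row 1 is [7, 0], so an eigenvector is (0, -1).
General solution: c_1e^(3t)(1,-1) + c_2e^(-4t)(0,-1).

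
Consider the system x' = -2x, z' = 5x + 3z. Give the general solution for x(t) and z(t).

x(t) = -c_1e^(-2t), z(t) = c_1e^(-2t) - c_2e^(3t)

Coefficient matrix A = [[-2, 0], [5, 3]].
Characteristic polynomial det(A - λI) = λ^2 - λ - 6 = 0.
Eigenvalues λ = -2, 3.
For λ=-2: (A-λI) row 2 is [5, 5], so an eigenvector is (-1, 1).
For λ=3: (A-λI) row 1 is [-5, 0], so an eigenvector is (0, -1).
General solution: c_1e^(-2t)(-1,1) + c_2e^(3t)(0,-1).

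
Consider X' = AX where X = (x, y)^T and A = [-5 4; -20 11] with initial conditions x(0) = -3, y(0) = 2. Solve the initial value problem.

x(t) = 8e^(3t)sin(4t) - 3e^(3t)cos(4t), y(t) = 19e^(3t)sin(4t) + 2e^(3t)cos(4t)

Coefficient matrix A = [[-5, 4], [-20, 11]].
Characteristic polynomial det(A - λI) = λ^2 - 6λ + 25 = 0.
Eigenvalues λ = 3 ± 4i (complex conjugate pair).
For λ=3+4i: an eigenvector is (0,1) - i(1,2) = (0 - i, 1 - 2i).
A real fundamental pair from Re and Im of e^((3+4i)t)v: X_1 = e^(3t)(cos(4t)·(0,1) + sin(4t)·(1,2)), X_2 = e^(3t)(sin(4t)·(0,1) - cos(4t)·(1,2)).
General solution: K_1X_1 + K_2X_2.
Applying x(0)=-3, y(0)=2 gives K_1=8, K_2=3.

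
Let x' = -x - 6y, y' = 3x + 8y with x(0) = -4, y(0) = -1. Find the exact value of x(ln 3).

A = [[-1,-6],[3,8]]; eigenvalues λ = 5, 2.
Eigenvectors: (-1,1) for λ=5, (2,-1) for λ=2.
From the initial condition, c_1 = -6, c_2 = -5.
x(ln 3) = (-6)(3^5)(-1) + (-5)(3^2)(2) = 1368.

1368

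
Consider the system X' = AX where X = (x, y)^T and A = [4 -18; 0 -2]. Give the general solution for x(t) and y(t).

Coefficient matrix A = [[4, -18], [0, -2]].
Characteristic polynomial det(A - λI) = λ^2 - 2λ - 8 = 0.
Eigenvalues λ = -2, 4.
For λ=-2: (A-λI) row 1 is [6, -18], so an eigenvector is (-3, -1).
For λ=4: (A-λI) row 1 is [0, -18], so an eigenvector is (1, 0).
General solution: K_1e^(-2t)(-3,-1) + K_2e^(4t)(1,0).

x(t) = -3K_1e^(-2t) + K_2e^(4t), y(t) = -K_1e^(-2t)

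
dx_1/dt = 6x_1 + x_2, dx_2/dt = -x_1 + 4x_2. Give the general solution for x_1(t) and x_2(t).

Coefficient matrix A = [[6, 1], [-1, 4]].
Characteristic polynomial det(A - λI) = λ^2 - 10λ + 25 = 0.
Single eigenvalue λ = 5 with algebraic multiplicity 2.
Eigenvector v = (1,-1); generalized eigenvector w with (A-λI)w=v is (-2,3).
General solution: e^(5t)[C_1·v + C_2·(t·v + w)].

x_1(t) = C_1e^(5t) + C_2te^(5t) - 2C_2e^(5t), x_2(t) = -C_1e^(5t) - C_2te^(5t) + 3C_2e^(5t)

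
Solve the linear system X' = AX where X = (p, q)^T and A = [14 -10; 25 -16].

Coefficient matrix A = [[14, -10], [25, -16]].
Characteristic polynomial det(A - λI) = λ^2 + 2λ + 26 = 0.
Eigenvalues λ = -1 ± 5i (complex conjugate pair).
For λ=-1+5i: an eigenvector is (-1,-2) - i(1,1) = (-1 - i, -2 - i).
A real fundamental pair from Re and Im of e^((-1+5i)t)v: X_1 = e^(-t)(cos(5t)·(-1,-2) + sin(5t)·(1,1)), X_2 = e^(-t)(sin(5t)·(-1,-2) - cos(5t)·(1,1)).
General solution: c_1X_1 + c_2X_2.

p(t) = c_1e^(-t)sin(5t) - c_1e^(-t)cos(5t) - c_2e^(-t)sin(5t) - c_2e^(-t)cos(5t), q(t) = c_1e^(-t)sin(5t) - 2c_1e^(-t)cos(5t) - 2c_2e^(-t)sin(5t) - c_2e^(-t)cos(5t)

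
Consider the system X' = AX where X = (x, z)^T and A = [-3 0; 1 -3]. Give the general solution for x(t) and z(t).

Coefficient matrix A = [[-3, 0], [1, -3]].
Characteristic polynomial det(A - λI) = λ^2 + 6λ + 9 = 0.
Single eigenvalue λ = -3 with algebraic multiplicity 2.
Eigenvector v = (0,-1); generalized eigenvector w with (A-λI)w=v is (-1,2).
General solution: e^(-3t)[C_1·v + C_2·(t·v + w)].

x(t) = -C_2e^(-3t), z(t) = -C_1e^(-3t) - C_2te^(-3t) + 2C_2e^(-3t)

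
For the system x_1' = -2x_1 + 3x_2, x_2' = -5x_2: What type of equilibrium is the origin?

A = [[-2,3],[0,-5]]; det(A-λI) = λ^2 + 7λ + 10.
λ = -5, -2: both negative.

stable node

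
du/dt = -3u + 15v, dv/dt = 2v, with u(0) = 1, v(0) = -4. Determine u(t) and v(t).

u(t) = -12e^(2t) + 13e^(-3t), v(t) = -4e^(2t)

Coefficient matrix A = [[-3, 15], [0, 2]].
Characteristic polynomial det(A - λI) = λ^2 + λ - 6 = 0.
Eigenvalues λ = -3, 2.
For λ=-3: (A-λI) row 1 is [0, 15], so an eigenvector is (1, 0).
For λ=2: (A-λI) row 1 is [-5, 15], so an eigenvector is (3, 1).
General solution: c_1e^(-3t)(1,0) + c_2e^(2t)(3,1).
Applying u(0)=1, v(0)=-4 gives c_1=13, c_2=-4.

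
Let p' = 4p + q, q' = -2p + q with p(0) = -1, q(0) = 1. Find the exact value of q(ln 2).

A = [[4,1],[-2,1]]; eigenvalues λ = 3, 2.
Eigenvectors: (1,-1) for λ=3, (-1,2) for λ=2.
From the initial condition, c_1 = -1, c_2 = 0.
q(ln 2) = (-1)(2^3)(-1) + (0)(2^2)(2) = 8.

8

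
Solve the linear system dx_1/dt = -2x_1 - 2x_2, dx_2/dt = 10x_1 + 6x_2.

x_1(t) = -c_1e^(2t)sin(2t) + c_2e^(2t)cos(2t), x_2(t) = 2c_1e^(2t)sin(2t) + c_1e^(2t)cos(2t) + c_2e^(2t)sin(2t) - 2c_2e^(2t)cos(2t)

Coefficient matrix A = [[-2, -2], [10, 6]].
Characteristic polynomial det(A - λI) = λ^2 - 4λ + 8 = 0.
Eigenvalues λ = 2 ± 2i (complex conjugate pair).
For λ=2+2i: an eigenvector is (0,1) - i(-1,2) = (0 + i, 1 - 2i).
A real fundamental pair from Re and Im of e^((2+2i)t)v: X_1 = e^(2t)(cos(2t)·(0,1) + sin(2t)·(-1,2)), X_2 = e^(2t)(sin(2t)·(0,1) - cos(2t)·(-1,2)).
General solution: c_1X_1 + c_2X_2.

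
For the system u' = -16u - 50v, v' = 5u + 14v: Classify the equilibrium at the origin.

stable spiral

A = [[-16,-50],[5,14]]; det(A-λI) = λ^2 + 2λ + 26.
λ = -1 ± 5i: negative real part.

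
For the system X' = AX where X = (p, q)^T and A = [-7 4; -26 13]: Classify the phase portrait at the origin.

A = [[-7,4],[-26,13]]; det(A-λI) = λ^2 - 6λ + 13.
λ = 3 ± 2i: positive real part.

unstable spiral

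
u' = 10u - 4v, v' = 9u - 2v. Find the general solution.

u(t) = 2K_1e^(4t) + 2K_2te^(4t) + K_2e^(4t), v(t) = 3K_1e^(4t) + 3K_2te^(4t) + K_2e^(4t)

Coefficient matrix A = [[10, -4], [9, -2]].
Characteristic polynomial det(A - λI) = λ^2 - 8λ + 16 = 0.
Single eigenvalue λ = 4 with algebraic multiplicity 2.
Eigenvector v = (2,3); generalized eigenvector w with (A-λI)w=v is (1,1).
General solution: e^(4t)[K_1·v + K_2·(t·v + w)].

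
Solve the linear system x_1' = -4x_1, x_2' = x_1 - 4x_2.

x_1(t) = -C_2e^(-4t), x_2(t) = -C_1e^(-4t) - C_2te^(-4t) - 2C_2e^(-4t)

Coefficient matrix A = [[-4, 0], [1, -4]].
Characteristic polynomial det(A - λI) = λ^2 + 8λ + 16 = 0.
Single eigenvalue λ = -4 with algebraic multiplicity 2.
Eigenvector v = (0,-1); generalized eigenvector w with (A-λI)w=v is (-1,-2).
General solution: e^(-4t)[C_1·v + C_2·(t·v + w)].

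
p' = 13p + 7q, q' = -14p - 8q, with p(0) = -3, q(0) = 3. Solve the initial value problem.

Coefficient matrix A = [[13, 7], [-14, -8]].
Characteristic polynomial det(A - λI) = λ^2 - 5λ - 6 = 0.
Eigenvalues λ = -1, 6.
For λ=-1: (A-λI) row 1 is [14, 7], so an eigenvector is (-1, 2).
For λ=6: (A-λI) row 1 is [7, 7], so an eigenvector is (1, -1).
General solution: C_1e^(-t)(-1,2) + C_2e^(6t)(1,-1).
Applying p(0)=-3, q(0)=3 gives C_1=0, C_2=-3.

p(t) = -3e^(6t), q(t) = 3e^(6t)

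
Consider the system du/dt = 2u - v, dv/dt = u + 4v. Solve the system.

u(t) = -c_1e^(3t) - c_2te^(3t) + 3c_2e^(3t), v(t) = c_1e^(3t) + c_2te^(3t) - 2c_2e^(3t)

Coefficient matrix A = [[2, -1], [1, 4]].
Characteristic polynomial det(A - λI) = λ^2 - 6λ + 9 = 0.
Single eigenvalue λ = 3 with algebraic multiplicity 2.
Eigenvector v = (-1,1); generalized eigenvector w with (A-λI)w=v is (3,-2).
General solution: e^(3t)[c_1·v + c_2·(t·v + w)].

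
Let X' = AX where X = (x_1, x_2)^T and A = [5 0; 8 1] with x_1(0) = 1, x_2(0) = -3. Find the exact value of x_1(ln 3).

A = [[5,0],[8,1]]; eigenvalues λ = 1, 5.
Eigenvectors: (0,-1) for λ=1, (-1,-2) for λ=5.
From the initial condition, c_1 = 5, c_2 = -1.
x_1(ln 3) = (5)(3^1)(0) + (-1)(3^5)(-1) = 243.

243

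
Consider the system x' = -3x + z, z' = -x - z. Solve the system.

x(t) = C_1e^(-2t) + C_2te^(-2t) - C_2e^(-2t), z(t) = C_1e^(-2t) + C_2te^(-2t)

Coefficient matrix A = [[-3, 1], [-1, -1]].
Characteristic polynomial det(A - λI) = λ^2 + 4λ + 4 = 0.
Single eigenvalue λ = -2 with algebraic multiplicity 2.
Eigenvector v = (1,1); generalized eigenvector w with (A-λI)w=v is (-1,0).
General solution: e^(-2t)[C_1·v + C_2·(t·v + w)].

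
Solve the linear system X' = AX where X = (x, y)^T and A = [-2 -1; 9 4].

x(t) = -c_1e^(t) - c_2te^(t) + c_2e^(t), y(t) = 3c_1e^(t) + 3c_2te^(t) - 2c_2e^(t)

Coefficient matrix A = [[-2, -1], [9, 4]].
Characteristic polynomial det(A - λI) = λ^2 - 2λ + 1 = 0.
Single eigenvalue λ = 1 with algebraic multiplicity 2.
Eigenvector v = (-1,3); generalized eigenvector w with (A-λI)w=v is (1,-2).
General solution: e^(t)[c_1·v + c_2·(t·v + w)].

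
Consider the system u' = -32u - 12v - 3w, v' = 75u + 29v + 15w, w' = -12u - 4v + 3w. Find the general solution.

Coefficient matrix A = [[-32, -12, -3], [75, 29, 15], [-12, -4, 3]].
det(A - λI) = 0 gives eigenvalues λ = 4, -3, -1.
For λ=4: eigenvector (1,-3,0).
For λ=-3: eigenvector (6,-15,2).
For λ=-1: eigenvector (3,-8,1).
General solution: K_1e^(4t)(1,-3,0) + K_2e^(-3t)(6,-15,2) + K_3e^(-t)(3,-8,1).

u(t) = K_1e^(4t) + 6K_2e^(-3t) + 3K_3e^(-t), v(t) = -3K_1e^(4t) - 15K_2e^(-3t) - 8K_3e^(-t), w(t) = 2K_2e^(-3t) + K_3e^(-t)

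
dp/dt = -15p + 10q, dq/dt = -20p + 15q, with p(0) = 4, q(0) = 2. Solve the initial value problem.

Coefficient matrix A = [[-15, 10], [-20, 15]].
Characteristic polynomial det(A - λI) = λ^2 - 25 = 0.
Eigenvalues λ = -5, 5.
For λ=-5: (A-λI) row 1 is [-10, 10], so an eigenvector is (-1, -1).
For λ=5: (A-λI) row 1 is [-20, 10], so an eigenvector is (1, 2).
General solution: K_1e^(-5t)(-1,-1) + K_2e^(5t)(1,2).
Applying p(0)=4, q(0)=2 gives K_1=-6, K_2=-2.

p(t) = -2e^(5t) + 6e^(-5t), q(t) = -4e^(5t) + 6e^(-5t)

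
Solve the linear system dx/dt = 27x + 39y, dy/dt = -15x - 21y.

x(t) = -3C_1e^(3t)sin(3t) - 2C_1e^(3t)cos(3t) - 2C_2e^(3t)sin(3t) + 3C_2e^(3t)cos(3t), y(t) = 2C_1e^(3t)sin(3t) + C_1e^(3t)cos(3t) + C_2e^(3t)sin(3t) - 2C_2e^(3t)cos(3t)

Coefficient matrix A = [[27, 39], [-15, -21]].
Characteristic polynomial det(A - λI) = λ^2 - 6λ + 18 = 0.
Eigenvalues λ = 3 ± 3i (complex conjugate pair).
For λ=3+3i: an eigenvector is (-2,1) - i(-3,2) = (-2 + 3i, 1 - 2i).
A real fundamental pair from Re and Im of e^((3+3i)t)v: X_1 = e^(3t)(cos(3t)·(-2,1) + sin(3t)·(-3,2)), X_2 = e^(3t)(sin(3t)·(-2,1) - cos(3t)·(-3,2)).
General solution: C_1X_1 + C_2X_2.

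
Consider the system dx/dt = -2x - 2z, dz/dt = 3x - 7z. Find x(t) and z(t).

x(t) = 2K_1e^(-5t) - K_2e^(-4t), z(t) = 3K_1e^(-5t) - K_2e^(-4t)

Coefficient matrix A = [[-2, -2], [3, -7]].
Characteristic polynomial det(A - λI) = λ^2 + 9λ + 20 = 0.
Eigenvalues λ = -5, -4.
For λ=-5: (A-λI) row 1 is [3, -2], so an eigenvector is (2, 3).
For λ=-4: (A-λI) row 1 is [2, -2], so an eigenvector is (-1, -1).
General solution: K_1e^(-5t)(2,3) + K_2e^(-4t)(-1,-1).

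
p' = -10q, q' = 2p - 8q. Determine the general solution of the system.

p(t) = 2K_1e^(-4t)sin(2t) + K_1e^(-4t)cos(2t) + K_2e^(-4t)sin(2t) - 2K_2e^(-4t)cos(2t), q(t) = K_1e^(-4t)sin(2t) - K_2e^(-4t)cos(2t)

Coefficient matrix A = [[0, -10], [2, -8]].
Characteristic polynomial det(A - λI) = λ^2 + 8λ + 20 = 0.
Eigenvalues λ = -4 ± 2i (complex conjugate pair).
For λ=-4+2i: an eigenvector is (1,0) - i(2,1) = (1 - 2i, 0 - i).
A real fundamental pair from Re and Im of e^((-4+2i)t)v: X_1 = e^(-4t)(cos(2t)·(1,0) + sin(2t)·(2,1)), X_2 = e^(-4t)(sin(2t)·(1,0) - cos(2t)·(2,1)).
General solution: K_1X_1 + K_2X_2.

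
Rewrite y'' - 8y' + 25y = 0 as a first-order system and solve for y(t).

y(t) = C_1e^(4t)cos(3t) + C_2e^(4t)sin(3t)

Let x_1 = y, x_2 = y'. Then x_1' = x_2 and x_2' = -25x_1 + 8x_2.
A = [[0,1],[-25,8]]; det(A-λI) = λ^2 - 8λ + 25.
Eigenvalues λ = 4 ± 3i.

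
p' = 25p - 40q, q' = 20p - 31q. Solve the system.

p(t) = -K_1e^(-3t)sin(4t) - 3K_1e^(-3t)cos(4t) - 3K_2e^(-3t)sin(4t) + K_2e^(-3t)cos(4t), q(t) = -K_1e^(-3t)sin(4t) - 2K_1e^(-3t)cos(4t) - 2K_2e^(-3t)sin(4t) + K_2e^(-3t)cos(4t)

Coefficient matrix A = [[25, -40], [20, -31]].
Characteristic polynomial det(A - λI) = λ^2 + 6λ + 25 = 0.
Eigenvalues λ = -3 ± 4i (complex conjugate pair).
For λ=-3+4i: an eigenvector is (-3,-2) - i(-1,-1) = (-3 + i, -2 + i).
A real fundamental pair from Re and Im of e^((-3+4i)t)v: X_1 = e^(-3t)(cos(4t)·(-3,-2) + sin(4t)·(-1,-1)), X_2 = e^(-3t)(sin(4t)·(-3,-2) - cos(4t)·(-1,-1)).
General solution: K_1X_1 + K_2X_2.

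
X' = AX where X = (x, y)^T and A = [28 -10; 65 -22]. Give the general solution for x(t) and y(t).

x(t) = -c_1e^(3t)sin(5t) - c_1e^(3t)cos(5t) - c_2e^(3t)sin(5t) + c_2e^(3t)cos(5t), y(t) = -3c_1e^(3t)sin(5t) - 2c_1e^(3t)cos(5t) - 2c_2e^(3t)sin(5t) + 3c_2e^(3t)cos(5t)

Coefficient matrix A = [[28, -10], [65, -22]].
Characteristic polynomial det(A - λI) = λ^2 - 6λ + 34 = 0.
Eigenvalues λ = 3 ± 5i (complex conjugate pair).
For λ=3+5i: an eigenvector is (-1,-2) - i(-1,-3) = (-1 + i, -2 + 3i).
A real fundamental pair from Re and Im of e^((3+5i)t)v: X_1 = e^(3t)(cos(5t)·(-1,-2) + sin(5t)·(-1,-3)), X_2 = e^(3t)(sin(5t)·(-1,-2) - cos(5t)·(-1,-3)).
General solution: c_1X_1 + c_2X_2.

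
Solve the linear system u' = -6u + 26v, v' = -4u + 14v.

u(t) = 2K_1e^(4t)sin(2t) - 3K_1e^(4t)cos(2t) - 3K_2e^(4t)sin(2t) - 2K_2e^(4t)cos(2t), v(t) = K_1e^(4t)sin(2t) - K_1e^(4t)cos(2t) - K_2e^(4t)sin(2t) - K_2e^(4t)cos(2t)

Coefficient matrix A = [[-6, 26], [-4, 14]].
Characteristic polynomial det(A - λI) = λ^2 - 8λ + 20 = 0.
Eigenvalues λ = 4 ± 2i (complex conjugate pair).
For λ=4+2i: an eigenvector is (-3,-1) - i(2,1) = (-3 - 2i, -1 - i).
A real fundamental pair from Re and Im of e^((4+2i)t)v: X_1 = e^(4t)(cos(2t)·(-3,-1) + sin(2t)·(2,1)), X_2 = e^(4t)(sin(2t)·(-3,-1) - cos(2t)·(2,1)).
General solution: K_1X_1 + K_2X_2.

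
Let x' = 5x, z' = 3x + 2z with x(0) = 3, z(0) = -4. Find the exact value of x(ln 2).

A = [[5,0],[3,2]]; eigenvalues λ = 2, 5.
Eigenvectors: (0,1) for λ=2, (-1,-1) for λ=5.
From the initial condition, c_1 = -7, c_2 = -3.
x(ln 2) = (-7)(2^2)(0) + (-3)(2^5)(-1) = 96.

96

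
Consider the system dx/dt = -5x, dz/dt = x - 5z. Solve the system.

x(t) = C_2e^(-5t), z(t) = C_1e^(-5t) + C_2te^(-5t) + 3C_2e^(-5t)

Coefficient matrix A = [[-5, 0], [1, -5]].
Characteristic polynomial det(A - λI) = λ^2 + 10λ + 25 = 0.
Single eigenvalue λ = -5 with algebraic multiplicity 2.
Eigenvector v = (0,1); generalized eigenvector w with (A-λI)w=v is (1,3).
General solution: e^(-5t)[C_1·v + C_2·(t·v + w)].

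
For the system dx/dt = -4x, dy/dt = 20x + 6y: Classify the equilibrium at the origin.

A = [[-4,0],[20,6]]; det(A-λI) = λ^2 - 2λ - 24.
λ = 6, -4: opposite signs.

saddle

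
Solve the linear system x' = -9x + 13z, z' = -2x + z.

Coefficient matrix A = [[-9, 13], [-2, 1]].
Characteristic polynomial det(A - λI) = λ^2 + 8λ + 17 = 0.
Eigenvalues λ = -4 ± i (complex conjugate pair).
For λ=-4+i: an eigenvector is (3,1) - i(-2,-1) = (3 + 2i, 1 + i).
A real fundamental pair from Re and Im of e^((-4+i)t)v: X_1 = e^(-4t)(cos(t)·(3,1) + sin(t)·(-2,-1)), X_2 = e^(-4t)(sin(t)·(3,1) - cos(t)·(-2,-1)).
General solution: c_1X_1 + c_2X_2.

x(t) = -2c_1e^(-4t)sin(t) + 3c_1e^(-4t)cos(t) + 3c_2e^(-4t)sin(t) + 2c_2e^(-4t)cos(t), z(t) = -c_1e^(-4t)sin(t) + c_1e^(-4t)cos(t) + c_2e^(-4t)sin(t) + c_2e^(-4t)cos(t)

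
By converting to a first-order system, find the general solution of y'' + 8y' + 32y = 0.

Let x_1 = y, x_2 = y'. Then x_1' = x_2 and x_2' = -32x_1 - 8x_2.
A = [[0,1],[-32,-8]]; det(A-λI) = λ^2 + 8λ + 32.
Eigenvalues λ = -4 ± 4i.

y(t) = c_1e^(-4t)cos(4t) + c_2e^(-4t)sin(4t)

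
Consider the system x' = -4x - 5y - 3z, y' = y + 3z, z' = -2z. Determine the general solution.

x(t) = K_1e^(-4t) - K_2e^(-2t) - K_3e^(t), y(t) = K_2e^(-2t) + K_3e^(t), z(t) = -K_2e^(-2t)

Coefficient matrix A = [[-4, -5, -3], [0, 1, 3], [0, 0, -2]].
det(A - λI) = 0 gives eigenvalues λ = -4, -2, 1.
For λ=-4: eigenvector (1,0,0).
For λ=-2: eigenvector (-1,1,-1).
For λ=1: eigenvector (-1,1,0).
General solution: K_1e^(-4t)(1,0,0) + K_2e^(-2t)(-1,1,-1) + K_3e^(t)(-1,1,0).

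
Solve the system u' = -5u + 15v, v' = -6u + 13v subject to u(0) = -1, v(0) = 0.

Coefficient matrix A = [[-5, 15], [-6, 13]].
Characteristic polynomial det(A - λI) = λ^2 - 8λ + 25 = 0.
Eigenvalues λ = 4 ± 3i (complex conjugate pair).
For λ=4+3i: an eigenvector is (-2,-1) - i(1,1) = (-2 - i, -1 - i).
A real fundamental pair from Re and Im of e^((4+3i)t)v: X_1 = e^(4t)(cos(3t)·(-2,-1) + sin(3t)·(1,1)), X_2 = e^(4t)(sin(3t)·(-2,-1) - cos(3t)·(1,1)).
General solution: c_1X_1 + c_2X_2.
Applying u(0)=-1, v(0)=0 gives c_1=1, c_2=-1.

u(t) = 3e^(4t)sin(3t) - e^(4t)cos(3t), v(t) = 2e^(4t)sin(3t)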